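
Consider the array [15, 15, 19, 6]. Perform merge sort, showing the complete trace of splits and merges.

Merge sort trace:

Split: [15, 15, 19, 6] -> [15, 15] and [19, 6]
  Split: [15, 15] -> [15] and [15]
  Merge: [15] + [15] -> [15, 15]
  Split: [19, 6] -> [19] and [6]
  Merge: [19] + [6] -> [6, 19]
Merge: [15, 15] + [6, 19] -> [6, 15, 15, 19]

Final sorted array: [6, 15, 15, 19]

The merge sort proceeds by recursively splitting the array and merging sorted halves.
After all merges, the sorted array is [6, 15, 15, 19].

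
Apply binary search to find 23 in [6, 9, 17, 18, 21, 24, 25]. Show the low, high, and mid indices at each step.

Binary search for 23 in [6, 9, 17, 18, 21, 24, 25]:

lo=0, hi=6, mid=3, arr[mid]=18 -> 18 < 23, search right half
lo=4, hi=6, mid=5, arr[mid]=24 -> 24 > 23, search left half
lo=4, hi=4, mid=4, arr[mid]=21 -> 21 < 23, search right half
lo=5 > hi=4, target 23 not found

Binary search determines that 23 is not in the array after 3 comparisons. The search space was exhausted without finding the target.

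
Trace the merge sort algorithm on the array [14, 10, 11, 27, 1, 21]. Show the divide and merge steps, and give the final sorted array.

Merge sort trace:

Split: [14, 10, 11, 27, 1, 21] -> [14, 10, 11] and [27, 1, 21]
  Split: [14, 10, 11] -> [14] and [10, 11]
    Split: [10, 11] -> [10] and [11]
    Merge: [10] + [11] -> [10, 11]
  Merge: [14] + [10, 11] -> [10, 11, 14]
  Split: [27, 1, 21] -> [27] and [1, 21]
    Split: [1, 21] -> [1] and [21]
    Merge: [1] + [21] -> [1, 21]
  Merge: [27] + [1, 21] -> [1, 21, 27]
Merge: [10, 11, 14] + [1, 21, 27] -> [1, 10, 11, 14, 21, 27]

Final sorted array: [1, 10, 11, 14, 21, 27]

The merge sort proceeds by recursively splitting the array and merging sorted halves.
After all merges, the sorted array is [1, 10, 11, 14, 21, 27].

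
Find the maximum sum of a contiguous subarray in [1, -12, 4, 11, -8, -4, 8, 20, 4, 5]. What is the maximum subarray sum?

Using Kadane's algorithm on [1, -12, 4, 11, -8, -4, 8, 20, 4, 5]:

Scanning through the array:
Position 1 (value -12): max_ending_here = -11, max_so_far = 1
Position 2 (value 4): max_ending_here = 4, max_so_far = 4
Position 3 (value 11): max_ending_here = 15, max_so_far = 15
Position 4 (value -8): max_ending_here = 7, max_so_far = 15
Position 5 (value -4): max_ending_here = 3, max_so_far = 15
Position 6 (value 8): max_ending_here = 11, max_so_far = 15
Position 7 (value 20): max_ending_here = 31, max_so_far = 31
Position 8 (value 4): max_ending_here = 35, max_so_far = 35
Position 9 (value 5): max_ending_here = 40, max_so_far = 40

Maximum subarray: [4, 11, -8, -4, 8, 20, 4, 5]
Maximum sum: 40

The maximum subarray is [4, 11, -8, -4, 8, 20, 4, 5] with sum 40. This subarray runs from index 2 to index 9.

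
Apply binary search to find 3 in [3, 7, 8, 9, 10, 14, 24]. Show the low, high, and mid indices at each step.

Binary search for 3 in [3, 7, 8, 9, 10, 14, 24]:

lo=0, hi=6, mid=3, arr[mid]=9 -> 9 > 3, search left half
lo=0, hi=2, mid=1, arr[mid]=7 -> 7 > 3, search left half
lo=0, hi=0, mid=0, arr[mid]=3 -> Found target at index 0!

Binary search finds 3 at index 0 after 3 comparisons. The search repeatedly halves the search space by comparing with the middle element.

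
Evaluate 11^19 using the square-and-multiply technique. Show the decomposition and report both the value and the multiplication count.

Computing 11^19 by squaring (build up from 11^1; each line after the first costs one multiplication):

11^1 = 11
11^2 = (11^1)^2 = 11^2 = 121
11^4 = (11^2)^2 = 121^2 = 14641
11^8 = (11^4)^2 = 14641^2 = 214358881
11^9 = 11 * 11^8 = 11 * 214358881 = 2357947691
11^18 = (11^9)^2 = 2357947691^2 = 5559917313492231481
11^19 = 11 * 11^18 = 11 * 5559917313492231481 = 61159090448414546291

Result: 61159090448414546291
Multiplications needed: 6 (6 lines after 11^1)

11^19 = 61159090448414546291. Using exponentiation by squaring, this requires 6 multiplications. The key idea: if the exponent is even, square the half-power; if odd, multiply by the base once.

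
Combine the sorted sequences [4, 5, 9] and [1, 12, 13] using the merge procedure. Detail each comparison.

Merging process:

Compare 4 vs 1: take 1 from right. Merged: [1]
Compare 4 vs 12: take 4 from left. Merged: [1, 4]
Compare 5 vs 12: take 5 from left. Merged: [1, 4, 5]
Compare 9 vs 12: take 9 from left. Merged: [1, 4, 5, 9]
Append remaining from right: [12, 13]. Merged: [1, 4, 5, 9, 12, 13]

Final merged array: [1, 4, 5, 9, 12, 13]
Total comparisons: 4

The merged array is [1, 4, 5, 9, 12, 13], requiring 4 comparisons. The merge step runs in O(n) time where n is the total number of elements.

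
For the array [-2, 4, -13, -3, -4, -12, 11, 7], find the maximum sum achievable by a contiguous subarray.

Using Kadane's algorithm on [-2, 4, -13, -3, -4, -12, 11, 7]:

Scanning through the array:
Position 1 (value 4): max_ending_here = 4, max_so_far = 4
Position 2 (value -13): max_ending_here = -9, max_so_far = 4
Position 3 (value -3): max_ending_here = -3, max_so_far = 4
Position 4 (value -4): max_ending_here = -4, max_so_far = 4
Position 5 (value -12): max_ending_here = -12, max_so_far = 4
Position 6 (value 11): max_ending_here = 11, max_so_far = 11
Position 7 (value 7): max_ending_here = 18, max_so_far = 18

Maximum subarray: [11, 7]
Maximum sum: 18

The maximum subarray is [11, 7] with sum 18. This subarray runs from index 6 to index 7.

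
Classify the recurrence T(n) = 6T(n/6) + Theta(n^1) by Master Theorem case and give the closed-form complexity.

Master Theorem for T(n) = 6T(n/6) + O(n^1):

a = 6, b = 6, c = 1
log_b(a) = log_6(6) = 1.0000

Case 2: c = 1 = log_6(6) = 1.0000
T(n) = O(n^1 log n) = O(n log n)

For T(n) = 6T(n/6) + O(n^1): log_6(6) = 1.0000. This is Case 2 of the Master Theorem (c = log_b(a), equal work at all levels), giving O(n log n).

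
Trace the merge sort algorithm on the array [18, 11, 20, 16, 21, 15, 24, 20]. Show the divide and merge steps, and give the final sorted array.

Merge sort trace:

Split: [18, 11, 20, 16, 21, 15, 24, 20] -> [18, 11, 20, 16] and [21, 15, 24, 20]
  Split: [18, 11, 20, 16] -> [18, 11] and [20, 16]
    Split: [18, 11] -> [18] and [11]
    Merge: [18] + [11] -> [11, 18]
    Split: [20, 16] -> [20] and [16]
    Merge: [20] + [16] -> [16, 20]
  Merge: [11, 18] + [16, 20] -> [11, 16, 18, 20]
  Split: [21, 15, 24, 20] -> [21, 15] and [24, 20]
    Split: [21, 15] -> [21] and [15]
    Merge: [21] + [15] -> [15, 21]
    Split: [24, 20] -> [24] and [20]
    Merge: [24] + [20] -> [20, 24]
  Merge: [15, 21] + [20, 24] -> [15, 20, 21, 24]
Merge: [11, 16, 18, 20] + [15, 20, 21, 24] -> [11, 15, 16, 18, 20, 20, 21, 24]

Final sorted array: [11, 15, 16, 18, 20, 20, 21, 24]

The merge sort proceeds by recursively splitting the array and merging sorted halves.
After all merges, the sorted array is [11, 15, 16, 18, 20, 20, 21, 24].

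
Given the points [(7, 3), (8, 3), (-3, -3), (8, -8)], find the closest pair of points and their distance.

Computing all pairwise distances among 4 points:

d((7, 3), (8, 3)) = 1.0 <-- minimum
d((7, 3), (-3, -3)) = 11.6619
d((7, 3), (8, -8)) = 11.0454
d((8, 3), (-3, -3)) = 12.53
d((8, 3), (8, -8)) = 11.0
d((-3, -3), (8, -8)) = 12.083

Closest pair: (7, 3) and (8, 3) with distance 1.0

The closest pair is (7, 3) and (8, 3) with Euclidean distance 1.0. For 4 points, brute-force pairwise comparison is shown above. For large n, the divide-and-conquer algorithm (sort by x, recurse on halves, check the dividing strip) achieves O(n log n).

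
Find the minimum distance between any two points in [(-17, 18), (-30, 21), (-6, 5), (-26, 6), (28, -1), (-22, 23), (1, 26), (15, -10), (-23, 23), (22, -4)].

Computing all pairwise distances among 10 points:

d((-17, 18), (-30, 21)) = 13.3417
d((-17, 18), (-6, 5)) = 17.0294
d((-17, 18), (-26, 6)) = 15.0
d((-17, 18), (28, -1)) = 48.8467
d((-17, 18), (-22, 23)) = 7.0711
d((-17, 18), (1, 26)) = 19.6977
d((-17, 18), (15, -10)) = 42.5206
d((-17, 18), (-23, 23)) = 7.8102
d((-17, 18), (22, -4)) = 44.7772
d((-30, 21), (-6, 5)) = 28.8444
d((-30, 21), (-26, 6)) = 15.5242
d((-30, 21), (28, -1)) = 62.0322
d((-30, 21), (-22, 23)) = 8.2462
d((-30, 21), (1, 26)) = 31.4006
d((-30, 21), (15, -10)) = 54.6443
d((-30, 21), (-23, 23)) = 7.2801
d((-30, 21), (22, -4)) = 57.6975
d((-6, 5), (-26, 6)) = 20.025
d((-6, 5), (28, -1)) = 34.5254
d((-6, 5), (-22, 23)) = 24.0832
d((-6, 5), (1, 26)) = 22.1359
d((-6, 5), (15, -10)) = 25.807
d((-6, 5), (-23, 23)) = 24.7588
d((-6, 5), (22, -4)) = 29.4109
d((-26, 6), (28, -1)) = 54.4518
d((-26, 6), (-22, 23)) = 17.4642
d((-26, 6), (1, 26)) = 33.6006
d((-26, 6), (15, -10)) = 44.0114
d((-26, 6), (-23, 23)) = 17.2627
d((-26, 6), (22, -4)) = 49.0306
d((28, -1), (-22, 23)) = 55.4617
d((28, -1), (1, 26)) = 38.1838
d((28, -1), (15, -10)) = 15.8114
d((28, -1), (-23, 23)) = 56.3649
d((28, -1), (22, -4)) = 6.7082
d((-22, 23), (1, 26)) = 23.1948
d((-22, 23), (15, -10)) = 49.5782
d((-22, 23), (-23, 23)) = 1.0 <-- minimum
d((-22, 23), (22, -4)) = 51.6236
d((1, 26), (15, -10)) = 38.6264
d((1, 26), (-23, 23)) = 24.1868
d((1, 26), (22, -4)) = 36.6197
d((15, -10), (-23, 23)) = 50.3289
d((15, -10), (22, -4)) = 9.2195
d((-23, 23), (22, -4)) = 52.4786

Closest pair: (-22, 23) and (-23, 23) with distance 1.0

The closest pair is (-22, 23) and (-23, 23) with Euclidean distance 1.0. For 10 points, brute-force pairwise comparison is shown above. For large n, the divide-and-conquer algorithm (sort by x, recurse on halves, check the dividing strip) achieves O(n log n).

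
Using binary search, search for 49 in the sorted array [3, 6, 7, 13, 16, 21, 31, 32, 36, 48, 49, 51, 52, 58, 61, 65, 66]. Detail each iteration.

Binary search for 49 in [3, 6, 7, 13, 16, 21, 31, 32, 36, 48, 49, 51, 52, 58, 61, 65, 66]:

lo=0, hi=16, mid=8, arr[mid]=36 -> 36 < 49, search right half
lo=9, hi=16, mid=12, arr[mid]=52 -> 52 > 49, search left half
lo=9, hi=11, mid=10, arr[mid]=49 -> Found target at index 10!

Binary search finds 49 at index 10 after 3 comparisons. The search repeatedly halves the search space by comparing with the middle element.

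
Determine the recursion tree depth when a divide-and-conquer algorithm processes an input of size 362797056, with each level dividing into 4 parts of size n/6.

For divide and conquer with division factor 6:

Problem sizes at each level:
Level 0: 362797056
Level 1: 60466176
Level 2: 10077696
Level 3: 1679616
Level 4: 279936
Level 5: 46656
Level 6: 7776
Level 7: 1296
Level 8: 216
Level 9: 36
Level 10: 6
Level 11: 1

The root is level 0 and the size-1 base case is level 11 (the tree spans levels 0 through 11, i.e. 12 levels counting the root), so the depth is the number of divisions: log_6(362797056) = 11

The recursion tree depth is log_6(362797056) = 11. At each level, the problem size is divided by 6, so it takes 11 divisions to reduce to a base case of size 1. The algorithm makes 4 recursive calls at each level.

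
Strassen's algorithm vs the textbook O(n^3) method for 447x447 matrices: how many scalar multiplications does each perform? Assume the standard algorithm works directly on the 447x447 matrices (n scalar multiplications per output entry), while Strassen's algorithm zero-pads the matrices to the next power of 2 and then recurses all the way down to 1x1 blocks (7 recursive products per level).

Matrix multiplication for 447x447 matrices:

Strassen's algorithm requires power-of-2 dimensions. Pad 447x447 to 512x512 (next power of 2).

Standard algorithm: 447^3 = 89314623 multiplications
Strassen's algorithm: 7^(log2(512)) = 7^9 = 40353607 multiplications
Savings: 89314623 - 40353607 = 48961016 multiplications

Standard: 89314623 multiplications (447^3). Strassen: 40353607 multiplications (7^9, after padding to 512x512). Strassen reduces 8 recursive multiplications to 7 at each level.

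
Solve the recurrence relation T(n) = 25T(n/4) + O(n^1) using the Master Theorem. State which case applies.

Master Theorem for T(n) = 25T(n/4) + O(n^1):

a = 25, b = 4, c = 1
log_b(a) = log_4(25) = 2.3219

Case 1: c = 1 < log_4(25) = 2.3219
T(n) = O(n^(log_4 25))

For T(n) = 25T(n/4) + O(n^1): log_4(25) = 2.3219. This is Case 1 of the Master Theorem (c < log_b(a), work dominated by leaves), giving O(n^(log_4 25)).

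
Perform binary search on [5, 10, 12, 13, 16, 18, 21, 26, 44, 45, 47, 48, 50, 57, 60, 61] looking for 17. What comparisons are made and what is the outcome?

Binary search for 17 in [5, 10, 12, 13, 16, 18, 21, 26, 44, 45, 47, 48, 50, 57, 60, 61]:

lo=0, hi=15, mid=7, arr[mid]=26 -> 26 > 17, search left half
lo=0, hi=6, mid=3, arr[mid]=13 -> 13 < 17, search right half
lo=4, hi=6, mid=5, arr[mid]=18 -> 18 > 17, search left half
lo=4, hi=4, mid=4, arr[mid]=16 -> 16 < 17, search right half
lo=5 > hi=4, target 17 not found

Binary search determines that 17 is not in the array after 4 comparisons. The search space was exhausted without finding the target.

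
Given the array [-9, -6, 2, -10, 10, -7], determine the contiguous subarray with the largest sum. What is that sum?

Using Kadane's algorithm on [-9, -6, 2, -10, 10, -7]:

Scanning through the array:
Position 1 (value -6): max_ending_here = -6, max_so_far = -6
Position 2 (value 2): max_ending_here = 2, max_so_far = 2
Position 3 (value -10): max_ending_here = -8, max_so_far = 2
Position 4 (value 10): max_ending_here = 10, max_so_far = 10
Position 5 (value -7): max_ending_here = 3, max_so_far = 10

Maximum subarray: [10]
Maximum sum: 10

The maximum subarray is [10] with sum 10. This subarray runs from index 4 to index 4.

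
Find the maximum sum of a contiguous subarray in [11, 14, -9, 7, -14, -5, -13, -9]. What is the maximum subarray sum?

Using Kadane's algorithm on [11, 14, -9, 7, -14, -5, -13, -9]:

Scanning through the array:
Position 1 (value 14): max_ending_here = 25, max_so_far = 25
Position 2 (value -9): max_ending_here = 16, max_so_far = 25
Position 3 (value 7): max_ending_here = 23, max_so_far = 25
Position 4 (value -14): max_ending_here = 9, max_so_far = 25
Position 5 (value -5): max_ending_here = 4, max_so_far = 25
Position 6 (value -13): max_ending_here = -9, max_so_far = 25
Position 7 (value -9): max_ending_here = -9, max_so_far = 25

Maximum subarray: [11, 14]
Maximum sum: 25

The maximum subarray is [11, 14] with sum 25. This subarray runs from index 0 to index 1.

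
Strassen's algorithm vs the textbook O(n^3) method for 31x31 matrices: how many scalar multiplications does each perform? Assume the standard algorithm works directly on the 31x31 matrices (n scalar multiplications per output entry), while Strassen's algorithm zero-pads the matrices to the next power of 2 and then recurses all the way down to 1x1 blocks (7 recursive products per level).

Matrix multiplication for 31x31 matrices:

Strassen's algorithm requires power-of-2 dimensions. Pad 31x31 to 32x32 (next power of 2).

Standard algorithm: 31^3 = 29791 multiplications
Strassen's algorithm: 7^(log2(32)) = 7^5 = 16807 multiplications
Savings: 29791 - 16807 = 12984 multiplications

Standard: 29791 multiplications (31^3). Strassen: 16807 multiplications (7^5, after padding to 32x32). Strassen reduces 8 recursive multiplications to 7 at each level.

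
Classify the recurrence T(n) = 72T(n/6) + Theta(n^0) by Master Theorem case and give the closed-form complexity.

Master Theorem for T(n) = 72T(n/6) + O(n^0):

a = 72, b = 6, c = 0
log_b(a) = log_6(72) = 2.3869

Case 1: c = 0 < log_6(72) = 2.3869
T(n) = O(n^(log_6 72))

For T(n) = 72T(n/6) + O(n^0): log_6(72) = 2.3869. This is Case 1 of the Master Theorem (c < log_b(a), work dominated by leaves), giving O(n^(log_6 72)).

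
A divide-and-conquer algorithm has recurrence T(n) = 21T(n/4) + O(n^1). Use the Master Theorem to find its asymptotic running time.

Master Theorem for T(n) = 21T(n/4) + O(n^1):

a = 21, b = 4, c = 1
log_b(a) = log_4(21) = 2.1962

Case 1: c = 1 < log_4(21) = 2.1962
T(n) = O(n^(log_4 21))

For T(n) = 21T(n/4) + O(n^1): log_4(21) = 2.1962. This is Case 1 of the Master Theorem (c < log_b(a), work dominated by leaves), giving O(n^(log_4 21)).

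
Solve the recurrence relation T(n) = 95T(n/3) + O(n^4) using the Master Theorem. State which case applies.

Master Theorem for T(n) = 95T(n/3) + O(n^4):

a = 95, b = 3, c = 4
log_b(a) = log_3(95) = 4.1451

Case 1: c = 4 < log_3(95) = 4.1451
T(n) = O(n^(log_3 95))

For T(n) = 95T(n/3) + O(n^4): log_3(95) = 4.1451. This is Case 1 of the Master Theorem (c < log_b(a), work dominated by leaves), giving O(n^(log_3 95)).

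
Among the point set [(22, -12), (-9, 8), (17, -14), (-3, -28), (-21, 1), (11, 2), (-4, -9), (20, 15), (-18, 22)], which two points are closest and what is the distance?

Computing all pairwise distances among 9 points:

d((22, -12), (-9, 8)) = 36.8917
d((22, -12), (17, -14)) = 5.3852 <-- minimum
d((22, -12), (-3, -28)) = 29.6816
d((22, -12), (-21, 1)) = 44.9222
d((22, -12), (11, 2)) = 17.8045
d((22, -12), (-4, -9)) = 26.1725
d((22, -12), (20, 15)) = 27.074
d((22, -12), (-18, 22)) = 52.4976
d((-9, 8), (17, -14)) = 34.0588
d((-9, 8), (-3, -28)) = 36.4966
d((-9, 8), (-21, 1)) = 13.8924
d((-9, 8), (11, 2)) = 20.8806
d((-9, 8), (-4, -9)) = 17.72
d((-9, 8), (20, 15)) = 29.8329
d((-9, 8), (-18, 22)) = 16.6433
d((17, -14), (-3, -28)) = 24.4131
d((17, -14), (-21, 1)) = 40.8534
d((17, -14), (11, 2)) = 17.088
d((17, -14), (-4, -9)) = 21.587
d((17, -14), (20, 15)) = 29.1548
d((17, -14), (-18, 22)) = 50.2096
d((-3, -28), (-21, 1)) = 34.1321
d((-3, -28), (11, 2)) = 33.1059
d((-3, -28), (-4, -9)) = 19.0263
d((-3, -28), (20, 15)) = 48.7647
d((-3, -28), (-18, 22)) = 52.2015
d((-21, 1), (11, 2)) = 32.0156
d((-21, 1), (-4, -9)) = 19.7231
d((-21, 1), (20, 15)) = 43.3244
d((-21, 1), (-18, 22)) = 21.2132
d((11, 2), (-4, -9)) = 18.6011
d((11, 2), (20, 15)) = 15.8114
d((11, 2), (-18, 22)) = 35.2278
d((-4, -9), (20, 15)) = 33.9411
d((-4, -9), (-18, 22)) = 34.0147
d((20, 15), (-18, 22)) = 38.6394

Closest pair: (22, -12) and (17, -14) with distance 5.3852

The closest pair is (22, -12) and (17, -14) with Euclidean distance 5.3852. For 9 points, brute-force pairwise comparison is shown above. For large n, the divide-and-conquer algorithm (sort by x, recurse on halves, check the dividing strip) achieves O(n log n).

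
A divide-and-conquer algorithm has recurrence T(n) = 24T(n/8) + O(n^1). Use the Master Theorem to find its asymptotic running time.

Master Theorem for T(n) = 24T(n/8) + O(n^1):

a = 24, b = 8, c = 1
log_b(a) = log_8(24) = 1.5283

Case 1: c = 1 < log_8(24) = 1.5283
T(n) = O(n^(log_8 24))

For T(n) = 24T(n/8) + O(n^1): log_8(24) = 1.5283. This is Case 1 of the Master Theorem (c < log_b(a), work dominated by leaves), giving O(n^(log_8 24)).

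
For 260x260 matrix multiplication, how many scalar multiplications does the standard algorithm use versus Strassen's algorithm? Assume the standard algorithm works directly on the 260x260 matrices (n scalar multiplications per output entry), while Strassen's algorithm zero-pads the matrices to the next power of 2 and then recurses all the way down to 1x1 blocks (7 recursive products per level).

Matrix multiplication for 260x260 matrices:

Strassen's algorithm requires power-of-2 dimensions. Pad 260x260 to 512x512 (next power of 2).

Standard algorithm: 260^3 = 17576000 multiplications
Strassen's algorithm: 7^(log2(512)) = 7^9 = 40353607 multiplications
Difference: 17576000 - 40353607 = -22777607 (Strassen uses MORE here due to padding overhead — for small or just-over-power-of-2 n, padding can outweigh the per-level savings)

Standard: 17576000 multiplications (260^3). Strassen: 40353607 multiplications (7^9, after padding to 512x512). Strassen reduces 8 recursive multiplications to 7 at each level.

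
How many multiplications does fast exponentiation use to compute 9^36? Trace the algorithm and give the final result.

Computing 9^36 by squaring (build up from 9^1; each line after the first costs one multiplication):

9^1 = 9
9^2 = (9^1)^2 = 9^2 = 81
9^4 = (9^2)^2 = 81^2 = 6561
9^8 = (9^4)^2 = 6561^2 = 43046721
9^9 = 9 * 9^8 = 9 * 43046721 = 387420489
9^18 = (9^9)^2 = 387420489^2 = 150094635296999121
9^36 = (9^18)^2 = 150094635296999121^2 = 22528399544939174411840147874772641

Result: 22528399544939174411840147874772641
Multiplications needed: 6 (6 lines after 9^1)

9^36 = 22528399544939174411840147874772641. Using exponentiation by squaring, this requires 6 multiplications. The key idea: if the exponent is even, square the half-power; if odd, multiply by the base once.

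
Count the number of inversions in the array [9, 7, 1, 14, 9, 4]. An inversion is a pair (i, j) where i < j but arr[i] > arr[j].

Finding inversions in [9, 7, 1, 14, 9, 4]:

(0, 1): arr[0]=9 > arr[1]=7
(0, 2): arr[0]=9 > arr[2]=1
(0, 5): arr[0]=9 > arr[5]=4
(1, 2): arr[1]=7 > arr[2]=1
(1, 5): arr[1]=7 > arr[5]=4
(3, 4): arr[3]=14 > arr[4]=9
(3, 5): arr[3]=14 > arr[5]=4
(4, 5): arr[4]=9 > arr[5]=4

Total inversions: 8

The array has 8 inversion(s): (0,1), (0,2), (0,5), (1,2), (1,5), (3,4), (3,5), (4,5). Each pair (i,j) satisfies i < j and arr[i] > arr[j].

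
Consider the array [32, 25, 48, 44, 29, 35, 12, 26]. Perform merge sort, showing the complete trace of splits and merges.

Merge sort trace:

Split: [32, 25, 48, 44, 29, 35, 12, 26] -> [32, 25, 48, 44] and [29, 35, 12, 26]
  Split: [32, 25, 48, 44] -> [32, 25] and [48, 44]
    Split: [32, 25] -> [32] and [25]
    Merge: [32] + [25] -> [25, 32]
    Split: [48, 44] -> [48] and [44]
    Merge: [48] + [44] -> [44, 48]
  Merge: [25, 32] + [44, 48] -> [25, 32, 44, 48]
  Split: [29, 35, 12, 26] -> [29, 35] and [12, 26]
    Split: [29, 35] -> [29] and [35]
    Merge: [29] + [35] -> [29, 35]
    Split: [12, 26] -> [12] and [26]
    Merge: [12] + [26] -> [12, 26]
  Merge: [29, 35] + [12, 26] -> [12, 26, 29, 35]
Merge: [25, 32, 44, 48] + [12, 26, 29, 35] -> [12, 25, 26, 29, 32, 35, 44, 48]

Final sorted array: [12, 25, 26, 29, 32, 35, 44, 48]

The merge sort proceeds by recursively splitting the array and merging sorted halves.
After all merges, the sorted array is [12, 25, 26, 29, 32, 35, 44, 48].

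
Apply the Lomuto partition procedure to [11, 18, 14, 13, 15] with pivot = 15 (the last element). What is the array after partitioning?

Lomuto partition with pivot = 15:

Initial array: [11, 18, 14, 13, 15]

arr[0]=11 <= 15: swap with position 0, array becomes [11, 18, 14, 13, 15]
arr[1]=18 > 15: no swap
arr[2]=14 <= 15: swap with position 1, array becomes [11, 14, 18, 13, 15]
arr[3]=13 <= 15: swap with position 2, array becomes [11, 14, 13, 18, 15]

Place pivot at position 3: [11, 14, 13, 15, 18]
Pivot position: 3

After partitioning with pivot 15, the array becomes [11, 14, 13, 15, 18]. The pivot is placed at index 3. All elements to the left of the pivot are <= 15, and all elements to the right are > 15.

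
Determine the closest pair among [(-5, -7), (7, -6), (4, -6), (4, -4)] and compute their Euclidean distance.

Computing all pairwise distances among 4 points:

d((-5, -7), (7, -6)) = 12.0416
d((-5, -7), (4, -6)) = 9.0554
d((-5, -7), (4, -4)) = 9.4868
d((7, -6), (4, -6)) = 3.0
d((7, -6), (4, -4)) = 3.6056
d((4, -6), (4, -4)) = 2.0 <-- minimum

Closest pair: (4, -6) and (4, -4) with distance 2.0

The closest pair is (4, -6) and (4, -4) with Euclidean distance 2.0. For 4 points, brute-force pairwise comparison is shown above. For large n, the divide-and-conquer algorithm (sort by x, recurse on halves, check the dividing strip) achieves O(n log n).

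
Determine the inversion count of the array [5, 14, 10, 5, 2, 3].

Finding inversions in [5, 14, 10, 5, 2, 3]:

(0, 4): arr[0]=5 > arr[4]=2
(0, 5): arr[0]=5 > arr[5]=3
(1, 2): arr[1]=14 > arr[2]=10
(1, 3): arr[1]=14 > arr[3]=5
(1, 4): arr[1]=14 > arr[4]=2
(1, 5): arr[1]=14 > arr[5]=3
(2, 3): arr[2]=10 > arr[3]=5
(2, 4): arr[2]=10 > arr[4]=2
(2, 5): arr[2]=10 > arr[5]=3
(3, 4): arr[3]=5 > arr[4]=2
(3, 5): arr[3]=5 > arr[5]=3

Total inversions: 11

The array has 11 inversion(s): (0,4), (0,5), (1,2), (1,3), (1,4), (1,5), (2,3), (2,4), (2,5), (3,4), (3,5). Each pair (i,j) satisfies i < j and arr[i] > arr[j].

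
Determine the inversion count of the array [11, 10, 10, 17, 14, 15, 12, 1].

Finding inversions in [11, 10, 10, 17, 14, 15, 12, 1]:

(0, 1): arr[0]=11 > arr[1]=10
(0, 2): arr[0]=11 > arr[2]=10
(0, 7): arr[0]=11 > arr[7]=1
(1, 7): arr[1]=10 > arr[7]=1
(2, 7): arr[2]=10 > arr[7]=1
(3, 4): arr[3]=17 > arr[4]=14
(3, 5): arr[3]=17 > arr[5]=15
(3, 6): arr[3]=17 > arr[6]=12
(3, 7): arr[3]=17 > arr[7]=1
(4, 6): arr[4]=14 > arr[6]=12
(4, 7): arr[4]=14 > arr[7]=1
(5, 6): arr[5]=15 > arr[6]=12
(5, 7): arr[5]=15 > arr[7]=1
(6, 7): arr[6]=12 > arr[7]=1

Total inversions: 14

The array has 14 inversion(s): (0,1), (0,2), (0,7), (1,7), (2,7), (3,4), (3,5), (3,6), (3,7), (4,6), (4,7), (5,6), (5,7), (6,7). Each pair (i,j) satisfies i < j and arr[i] > arr[j].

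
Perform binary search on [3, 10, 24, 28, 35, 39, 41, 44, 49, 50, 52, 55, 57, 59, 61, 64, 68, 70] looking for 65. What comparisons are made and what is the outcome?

Binary search for 65 in [3, 10, 24, 28, 35, 39, 41, 44, 49, 50, 52, 55, 57, 59, 61, 64, 68, 70]:

lo=0, hi=17, mid=8, arr[mid]=49 -> 49 < 65, search right half
lo=9, hi=17, mid=13, arr[mid]=59 -> 59 < 65, search right half
lo=14, hi=17, mid=15, arr[mid]=64 -> 64 < 65, search right half
lo=16, hi=17, mid=16, arr[mid]=68 -> 68 > 65, search left half
lo=16 > hi=15, target 65 not found

Binary search determines that 65 is not in the array after 4 comparisons. The search space was exhausted without finding the target.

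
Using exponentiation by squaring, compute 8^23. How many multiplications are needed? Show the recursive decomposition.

Computing 8^23 by squaring (build up from 8^1; each line after the first costs one multiplication):

8^1 = 8
8^2 = (8^1)^2 = 8^2 = 64
8^4 = (8^2)^2 = 64^2 = 4096
8^5 = 8 * 8^4 = 8 * 4096 = 32768
8^10 = (8^5)^2 = 32768^2 = 1073741824
8^11 = 8 * 8^10 = 8 * 1073741824 = 8589934592
8^22 = (8^11)^2 = 8589934592^2 = 73786976294838206464
8^23 = 8 * 8^22 = 8 * 73786976294838206464 = 590295810358705651712

Result: 590295810358705651712
Multiplications needed: 7 (7 lines after 8^1)

8^23 = 590295810358705651712. Using exponentiation by squaring, this requires 7 multiplications. The key idea: if the exponent is even, square the half-power; if odd, multiply by the base once.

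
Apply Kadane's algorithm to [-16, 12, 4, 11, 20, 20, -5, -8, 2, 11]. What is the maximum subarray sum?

Using Kadane's algorithm on [-16, 12, 4, 11, 20, 20, -5, -8, 2, 11]:

Scanning through the array:
Position 1 (value 12): max_ending_here = 12, max_so_far = 12
Position 2 (value 4): max_ending_here = 16, max_so_far = 16
Position 3 (value 11): max_ending_here = 27, max_so_far = 27
Position 4 (value 20): max_ending_here = 47, max_so_far = 47
Position 5 (value 20): max_ending_here = 67, max_so_far = 67
Position 6 (value -5): max_ending_here = 62, max_so_far = 67
Position 7 (value -8): max_ending_here = 54, max_so_far = 67
Position 8 (value 2): max_ending_here = 56, max_so_far = 67
Position 9 (value 11): max_ending_here = 67, max_so_far = 67

Maximum subarray: [12, 4, 11, 20, 20]
Maximum sum: 67

The maximum subarray is [12, 4, 11, 20, 20] with sum 67. This subarray runs from index 1 to index 5.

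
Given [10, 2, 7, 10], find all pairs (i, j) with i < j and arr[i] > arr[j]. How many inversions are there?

Finding inversions in [10, 2, 7, 10]:

(0, 1): arr[0]=10 > arr[1]=2
(0, 2): arr[0]=10 > arr[2]=7

Total inversions: 2

The array has 2 inversion(s): (0,1), (0,2). Each pair (i,j) satisfies i < j and arr[i] > arr[j].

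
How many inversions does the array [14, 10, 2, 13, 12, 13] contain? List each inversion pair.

Finding inversions in [14, 10, 2, 13, 12, 13]:

(0, 1): arr[0]=14 > arr[1]=10
(0, 2): arr[0]=14 > arr[2]=2
(0, 3): arr[0]=14 > arr[3]=13
(0, 4): arr[0]=14 > arr[4]=12
(0, 5): arr[0]=14 > arr[5]=13
(1, 2): arr[1]=10 > arr[2]=2
(3, 4): arr[3]=13 > arr[4]=12

Total inversions: 7

The array has 7 inversion(s): (0,1), (0,2), (0,3), (0,4), (0,5), (1,2), (3,4). Each pair (i,j) satisfies i < j and arr[i] > arr[j].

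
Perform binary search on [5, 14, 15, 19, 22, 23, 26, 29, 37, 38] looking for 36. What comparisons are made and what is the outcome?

Binary search for 36 in [5, 14, 15, 19, 22, 23, 26, 29, 37, 38]:

lo=0, hi=9, mid=4, arr[mid]=22 -> 22 < 36, search right half
lo=5, hi=9, mid=7, arr[mid]=29 -> 29 < 36, search right half
lo=8, hi=9, mid=8, arr[mid]=37 -> 37 > 36, search left half
lo=8 > hi=7, target 36 not found

Binary search determines that 36 is not in the array after 3 comparisons. The search space was exhausted without finding the target.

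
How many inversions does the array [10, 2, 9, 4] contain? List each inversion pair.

Finding inversions in [10, 2, 9, 4]:

(0, 1): arr[0]=10 > arr[1]=2
(0, 2): arr[0]=10 > arr[2]=9
(0, 3): arr[0]=10 > arr[3]=4
(2, 3): arr[2]=9 > arr[3]=4

Total inversions: 4

The array has 4 inversion(s): (0,1), (0,2), (0,3), (2,3). Each pair (i,j) satisfies i < j and arr[i] > arr[j].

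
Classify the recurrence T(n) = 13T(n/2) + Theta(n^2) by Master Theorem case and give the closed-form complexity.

Master Theorem for T(n) = 13T(n/2) + O(n^2):

a = 13, b = 2, c = 2
log_b(a) = log_2(13) = 3.7004

Case 1: c = 2 < log_2(13) = 3.7004
T(n) = O(n^(log_2 13))

For T(n) = 13T(n/2) + O(n^2): log_2(13) = 3.7004. This is Case 1 of the Master Theorem (c < log_b(a), work dominated by leaves), giving O(n^(log_2 13)).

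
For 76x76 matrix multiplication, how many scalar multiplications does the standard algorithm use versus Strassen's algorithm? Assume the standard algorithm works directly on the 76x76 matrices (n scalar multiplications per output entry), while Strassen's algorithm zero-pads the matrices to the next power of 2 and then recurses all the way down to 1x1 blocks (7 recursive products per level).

Matrix multiplication for 76x76 matrices:

Strassen's algorithm requires power-of-2 dimensions. Pad 76x76 to 128x128 (next power of 2).

Standard algorithm: 76^3 = 438976 multiplications
Strassen's algorithm: 7^(log2(128)) = 7^7 = 823543 multiplications
Difference: 438976 - 823543 = -384567 (Strassen uses MORE here due to padding overhead — for small or just-over-power-of-2 n, padding can outweigh the per-level savings)

Standard: 438976 multiplications (76^3). Strassen: 823543 multiplications (7^7, after padding to 128x128). Strassen reduces 8 recursive multiplications to 7 at each level.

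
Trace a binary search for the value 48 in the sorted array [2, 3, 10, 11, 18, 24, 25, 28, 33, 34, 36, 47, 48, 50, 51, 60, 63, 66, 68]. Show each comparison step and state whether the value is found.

Binary search for 48 in [2, 3, 10, 11, 18, 24, 25, 28, 33, 34, 36, 47, 48, 50, 51, 60, 63, 66, 68]:

lo=0, hi=18, mid=9, arr[mid]=34 -> 34 < 48, search right half
lo=10, hi=18, mid=14, arr[mid]=51 -> 51 > 48, search left half
lo=10, hi=13, mid=11, arr[mid]=47 -> 47 < 48, search right half
lo=12, hi=13, mid=12, arr[mid]=48 -> Found target at index 12!

Binary search finds 48 at index 12 after 4 comparisons. The search repeatedly halves the search space by comparing with the middle element.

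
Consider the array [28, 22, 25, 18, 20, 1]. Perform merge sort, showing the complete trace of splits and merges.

Merge sort trace:

Split: [28, 22, 25, 18, 20, 1] -> [28, 22, 25] and [18, 20, 1]
  Split: [28, 22, 25] -> [28] and [22, 25]
    Split: [22, 25] -> [22] and [25]
    Merge: [22] + [25] -> [22, 25]
  Merge: [28] + [22, 25] -> [22, 25, 28]
  Split: [18, 20, 1] -> [18] and [20, 1]
    Split: [20, 1] -> [20] and [1]
    Merge: [20] + [1] -> [1, 20]
  Merge: [18] + [1, 20] -> [1, 18, 20]
Merge: [22, 25, 28] + [1, 18, 20] -> [1, 18, 20, 22, 25, 28]

Final sorted array: [1, 18, 20, 22, 25, 28]

The merge sort proceeds by recursively splitting the array and merging sorted halves.
After all merges, the sorted array is [1, 18, 20, 22, 25, 28].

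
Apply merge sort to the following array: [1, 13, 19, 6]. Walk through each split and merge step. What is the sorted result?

Merge sort trace:

Split: [1, 13, 19, 6] -> [1, 13] and [19, 6]
  Split: [1, 13] -> [1] and [13]
  Merge: [1] + [13] -> [1, 13]
  Split: [19, 6] -> [19] and [6]
  Merge: [19] + [6] -> [6, 19]
Merge: [1, 13] + [6, 19] -> [1, 6, 13, 19]

Final sorted array: [1, 6, 13, 19]

The merge sort proceeds by recursively splitting the array and merging sorted halves.
After all merges, the sorted array is [1, 6, 13, 19].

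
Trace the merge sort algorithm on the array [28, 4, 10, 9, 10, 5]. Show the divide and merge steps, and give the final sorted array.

Merge sort trace:

Split: [28, 4, 10, 9, 10, 5] -> [28, 4, 10] and [9, 10, 5]
  Split: [28, 4, 10] -> [28] and [4, 10]
    Split: [4, 10] -> [4] and [10]
    Merge: [4] + [10] -> [4, 10]
  Merge: [28] + [4, 10] -> [4, 10, 28]
  Split: [9, 10, 5] -> [9] and [10, 5]
    Split: [10, 5] -> [10] and [5]
    Merge: [10] + [5] -> [5, 10]
  Merge: [9] + [5, 10] -> [5, 9, 10]
Merge: [4, 10, 28] + [5, 9, 10] -> [4, 5, 9, 10, 10, 28]

Final sorted array: [4, 5, 9, 10, 10, 28]

The merge sort proceeds by recursively splitting the array and merging sorted halves.
After all merges, the sorted array is [4, 5, 9, 10, 10, 28].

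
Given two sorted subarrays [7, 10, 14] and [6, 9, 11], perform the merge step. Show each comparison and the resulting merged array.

Merging process:

Compare 7 vs 6: take 6 from right. Merged: [6]
Compare 7 vs 9: take 7 from left. Merged: [6, 7]
Compare 10 vs 9: take 9 from right. Merged: [6, 7, 9]
Compare 10 vs 11: take 10 from left. Merged: [6, 7, 9, 10]
Compare 14 vs 11: take 11 from right. Merged: [6, 7, 9, 10, 11]
Append remaining from left: [14]. Merged: [6, 7, 9, 10, 11, 14]

Final merged array: [6, 7, 9, 10, 11, 14]
Total comparisons: 5

The merged array is [6, 7, 9, 10, 11, 14], requiring 5 comparisons. The merge step runs in O(n) time where n is the total number of elements.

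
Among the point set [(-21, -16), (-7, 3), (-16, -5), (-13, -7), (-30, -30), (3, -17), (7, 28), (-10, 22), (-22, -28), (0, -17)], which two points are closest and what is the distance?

Computing all pairwise distances among 10 points:

d((-21, -16), (-7, 3)) = 23.6008
d((-21, -16), (-16, -5)) = 12.083
d((-21, -16), (-13, -7)) = 12.0416
d((-21, -16), (-30, -30)) = 16.6433
d((-21, -16), (3, -17)) = 24.0208
d((-21, -16), (7, 28)) = 52.1536
d((-21, -16), (-10, 22)) = 39.5601
d((-21, -16), (-22, -28)) = 12.0416
d((-21, -16), (0, -17)) = 21.0238
d((-7, 3), (-16, -5)) = 12.0416
d((-7, 3), (-13, -7)) = 11.6619
d((-7, 3), (-30, -30)) = 40.2244
d((-7, 3), (3, -17)) = 22.3607
d((-7, 3), (7, 28)) = 28.6531
d((-7, 3), (-10, 22)) = 19.2354
d((-7, 3), (-22, -28)) = 34.4384
d((-7, 3), (0, -17)) = 21.1896
d((-16, -5), (-13, -7)) = 3.6056
d((-16, -5), (-30, -30)) = 28.6531
d((-16, -5), (3, -17)) = 22.4722
d((-16, -5), (7, 28)) = 40.2244
d((-16, -5), (-10, 22)) = 27.6586
d((-16, -5), (-22, -28)) = 23.7697
d((-16, -5), (0, -17)) = 20.0
d((-13, -7), (-30, -30)) = 28.6007
d((-13, -7), (3, -17)) = 18.868
d((-13, -7), (7, 28)) = 40.3113
d((-13, -7), (-10, 22)) = 29.1548
d((-13, -7), (-22, -28)) = 22.8473
d((-13, -7), (0, -17)) = 16.4012
d((-30, -30), (3, -17)) = 35.4683
d((-30, -30), (7, 28)) = 68.7968
d((-30, -30), (-10, 22)) = 55.7136
d((-30, -30), (-22, -28)) = 8.2462
d((-30, -30), (0, -17)) = 32.6956
d((3, -17), (7, 28)) = 45.1774
d((3, -17), (-10, 22)) = 41.1096
d((3, -17), (-22, -28)) = 27.313
d((3, -17), (0, -17)) = 3.0 <-- minimum
d((7, 28), (-10, 22)) = 18.0278
d((7, 28), (-22, -28)) = 63.0635
d((7, 28), (0, -17)) = 45.5412
d((-10, 22), (-22, -28)) = 51.4198
d((-10, 22), (0, -17)) = 40.2616
d((-22, -28), (0, -17)) = 24.5967

Closest pair: (3, -17) and (0, -17) with distance 3.0

The closest pair is (3, -17) and (0, -17) with Euclidean distance 3.0. For 10 points, brute-force pairwise comparison is shown above. For large n, the divide-and-conquer algorithm (sort by x, recurse on halves, check the dividing strip) achieves O(n log n).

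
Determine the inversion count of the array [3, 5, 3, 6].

Finding inversions in [3, 5, 3, 6]:

(1, 2): arr[1]=5 > arr[2]=3

Total inversions: 1

The array has 1 inversion(s): (1,2). Each pair (i,j) satisfies i < j and arr[i] > arr[j].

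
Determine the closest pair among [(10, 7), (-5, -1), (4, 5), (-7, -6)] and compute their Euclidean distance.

Computing all pairwise distances among 4 points:

d((10, 7), (-5, -1)) = 17.0
d((10, 7), (4, 5)) = 6.3246
d((10, 7), (-7, -6)) = 21.4009
d((-5, -1), (4, 5)) = 10.8167
d((-5, -1), (-7, -6)) = 5.3852 <-- minimum
d((4, 5), (-7, -6)) = 15.5563

Closest pair: (-5, -1) and (-7, -6) with distance 5.3852

The closest pair is (-5, -1) and (-7, -6) with Euclidean distance 5.3852. For 4 points, brute-force pairwise comparison is shown above. For large n, the divide-and-conquer algorithm (sort by x, recurse on halves, check the dividing strip) achieves O(n log n).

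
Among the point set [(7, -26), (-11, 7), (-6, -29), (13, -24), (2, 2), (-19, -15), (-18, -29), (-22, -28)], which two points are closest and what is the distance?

Computing all pairwise distances among 8 points:

d((7, -26), (-11, 7)) = 37.5899
d((7, -26), (-6, -29)) = 13.3417
d((7, -26), (13, -24)) = 6.3246
d((7, -26), (2, 2)) = 28.4429
d((7, -26), (-19, -15)) = 28.2312
d((7, -26), (-18, -29)) = 25.1794
d((7, -26), (-22, -28)) = 29.0689
d((-11, 7), (-6, -29)) = 36.3456
d((-11, 7), (13, -24)) = 39.2046
d((-11, 7), (2, 2)) = 13.9284
d((-11, 7), (-19, -15)) = 23.4094
d((-11, 7), (-18, -29)) = 36.6742
d((-11, 7), (-22, -28)) = 36.6879
d((-6, -29), (13, -24)) = 19.6469
d((-6, -29), (2, 2)) = 32.0156
d((-6, -29), (-19, -15)) = 19.105
d((-6, -29), (-18, -29)) = 12.0
d((-6, -29), (-22, -28)) = 16.0312
d((13, -24), (2, 2)) = 28.2312
d((13, -24), (-19, -15)) = 33.2415
d((13, -24), (-18, -29)) = 31.4006
d((13, -24), (-22, -28)) = 35.2278
d((2, 2), (-19, -15)) = 27.0185
d((2, 2), (-18, -29)) = 36.8917
d((2, 2), (-22, -28)) = 38.4187
d((-19, -15), (-18, -29)) = 14.0357
d((-19, -15), (-22, -28)) = 13.3417
d((-18, -29), (-22, -28)) = 4.1231 <-- minimum

Closest pair: (-18, -29) and (-22, -28) with distance 4.1231

The closest pair is (-18, -29) and (-22, -28) with Euclidean distance 4.1231. For 8 points, brute-force pairwise comparison is shown above. For large n, the divide-and-conquer algorithm (sort by x, recurse on halves, check the dividing strip) achieves O(n log n).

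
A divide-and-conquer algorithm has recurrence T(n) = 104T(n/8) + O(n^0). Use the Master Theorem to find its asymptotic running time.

Master Theorem for T(n) = 104T(n/8) + O(n^0):

a = 104, b = 8, c = 0
log_b(a) = log_8(104) = 2.2335

Case 1: c = 0 < log_8(104) = 2.2335
T(n) = O(n^(log_8 104))

For T(n) = 104T(n/8) + O(n^0): log_8(104) = 2.2335. This is Case 1 of the Master Theorem (c < log_b(a), work dominated by leaves), giving O(n^(log_8 104)).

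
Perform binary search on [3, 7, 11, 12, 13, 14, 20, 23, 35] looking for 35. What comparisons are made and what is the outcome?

Binary search for 35 in [3, 7, 11, 12, 13, 14, 20, 23, 35]:

lo=0, hi=8, mid=4, arr[mid]=13 -> 13 < 35, search right half
lo=5, hi=8, mid=6, arr[mid]=20 -> 20 < 35, search right half
lo=7, hi=8, mid=7, arr[mid]=23 -> 23 < 35, search right half
lo=8, hi=8, mid=8, arr[mid]=35 -> Found target at index 8!

Binary search finds 35 at index 8 after 4 comparisons. The search repeatedly halves the search space by comparing with the middle element.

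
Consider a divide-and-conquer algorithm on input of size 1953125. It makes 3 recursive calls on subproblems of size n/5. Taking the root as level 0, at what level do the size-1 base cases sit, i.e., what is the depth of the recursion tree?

For divide and conquer with division factor 5:

Problem sizes at each level:
Level 0: 1953125
Level 1: 390625
Level 2: 78125
Level 3: 15625
Level 4: 3125
Level 5: 625
Level 6: 125
Level 7: 25
Level 8: 5
Level 9: 1

The root is level 0 and the size-1 base case is level 9 (the tree spans levels 0 through 9, i.e. 10 levels counting the root), so the depth is the number of divisions: log_5(1953125) = 9

The recursion tree depth is log_5(1953125) = 9. At each level, the problem size is divided by 5, so it takes 9 divisions to reduce to a base case of size 1. The algorithm makes 3 recursive calls at each level.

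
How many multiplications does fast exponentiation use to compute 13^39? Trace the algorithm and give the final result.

Computing 13^39 by squaring (build up from 13^1; each line after the first costs one multiplication):

13^1 = 13
13^2 = (13^1)^2 = 13^2 = 169
13^4 = (13^2)^2 = 169^2 = 28561
13^8 = (13^4)^2 = 28561^2 = 815730721
13^9 = 13 * 13^8 = 13 * 815730721 = 10604499373
13^18 = (13^9)^2 = 10604499373^2 = 112455406951957393129
13^19 = 13 * 13^18 = 13 * 112455406951957393129 = 1461920290375446110677
13^38 = (13^19)^2 = 1461920290375446110677^2 = 2137210935411428674141543654682486133398329
13^39 = 13 * 13^38 = 13 * 2137210935411428674141543654682486133398329 = 27783742160348572763840067510872319734178277

Result: 27783742160348572763840067510872319734178277
Multiplications needed: 8 (8 lines after 13^1)

13^39 = 27783742160348572763840067510872319734178277. Using exponentiation by squaring, this requires 8 multiplications. The key idea: if the exponent is even, square the half-power; if odd, multiply by the base once.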